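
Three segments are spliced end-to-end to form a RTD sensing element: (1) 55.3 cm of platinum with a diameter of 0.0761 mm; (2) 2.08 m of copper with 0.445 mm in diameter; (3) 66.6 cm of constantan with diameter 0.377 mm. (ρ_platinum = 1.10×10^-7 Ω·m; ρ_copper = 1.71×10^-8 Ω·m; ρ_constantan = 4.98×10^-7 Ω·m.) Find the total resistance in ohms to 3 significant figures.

Seg 1: A = π(d/2)² = π(3.8050e-05 m)² = 4.548e-09 m²
R_1 = (1.10×10^-7)(0.553)/(4.548e-09) = 13.37 Ω
Seg 2: A = π(d/2)² = π(2.2250e-04 m)² = 1.555e-07 m²
R_2 = (1.71×10^-8)(2.08)/(1.555e-07) = 0.2287 Ω
Seg 3: A = π(d/2)² = π(1.8850e-04 m)² = 1.116e-07 m²
R_3 = (4.98×10^-7)(0.666)/(1.116e-07) = 2.971 Ω
R_total = R_1 + R_2 + R_3 = 16.6 Ω

16.6 Ω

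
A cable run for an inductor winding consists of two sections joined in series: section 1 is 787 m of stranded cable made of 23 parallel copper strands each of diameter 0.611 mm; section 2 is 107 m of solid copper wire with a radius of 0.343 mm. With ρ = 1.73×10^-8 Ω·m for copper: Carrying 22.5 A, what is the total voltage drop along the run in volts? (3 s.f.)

Section 1: A_strand = π(3.0550e-04)² = 2.932e-07 m²; R₁ = ρL/(N·A_s) = (1.73×10^-8)(787)/(23×2.932e-07) = 2.019 Ω
Section 2: A = πr² = π(3.4300e-04 m)² = 3.696e-07 m²
R₂ = (1.73×10^-8)(107)/(3.696e-07) = 5.008 Ω
R = R₁ + R₂ = 7.027 Ω
V = IR = 22.5 × 7.027 = 158 V

158 V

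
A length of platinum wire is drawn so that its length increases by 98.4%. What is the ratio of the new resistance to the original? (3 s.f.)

3.94

k = 1 + 98.4/100 = 1.984; volume constant ⇒ A' = A/k, so R' = k²R.
Factor = 3.94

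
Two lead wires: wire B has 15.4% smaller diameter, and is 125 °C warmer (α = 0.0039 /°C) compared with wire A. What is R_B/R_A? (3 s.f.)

R ∝ ρL/d² with ρ ∝ (1+αΔT), so R_B/R_A = (1 − 15.4/100)⁻² × (1 + 0.0039×125)
= 1.397 × 1.488 = 2.08

2.08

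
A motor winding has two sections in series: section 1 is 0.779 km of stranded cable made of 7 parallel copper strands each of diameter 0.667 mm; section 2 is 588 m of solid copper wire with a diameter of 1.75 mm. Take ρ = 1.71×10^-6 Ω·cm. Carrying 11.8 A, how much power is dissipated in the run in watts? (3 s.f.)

1340 W

ρ = 1.71×10^-6 Ω·cm = 1.71×10^-8 Ω·m
Section 1: A_strand = π(3.3350e-04)² = 3.494e-07 m²; R₁ = ρL/(N·A_s) = (1.71×10^-8)(779)/(7×3.494e-07) = 5.446 Ω
Section 2: A = π(d/2)² = π(8.7500e-04 m)² = 2.405e-06 m²
R₂ = (1.71×10^-8)(588)/(2.405e-06) = 4.18 Ω
R = R₁ + R₂ = 9.627 Ω
P = I²R = (11.8)² × 9.627 = 1340 W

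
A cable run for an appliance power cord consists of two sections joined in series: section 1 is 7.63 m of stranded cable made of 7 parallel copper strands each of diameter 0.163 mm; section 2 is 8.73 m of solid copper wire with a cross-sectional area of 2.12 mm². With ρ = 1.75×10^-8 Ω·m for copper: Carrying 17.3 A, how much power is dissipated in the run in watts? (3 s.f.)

295 W

Section 1: A_strand = π(8.1500e-05)² = 2.087e-08 m²; R₁ = ρL/(N·A_s) = (1.75×10^-8)(7.63)/(7×2.087e-08) = 0.9141 Ω
Section 2: A = 2.12 mm² = 2.120e-06 m²
R₂ = (1.75×10^-8)(8.73)/(2.120e-06) = 0.07206 Ω
R = R₁ + R₂ = 0.9862 Ω
P = I²R = (17.3)² × 0.9862 = 295 W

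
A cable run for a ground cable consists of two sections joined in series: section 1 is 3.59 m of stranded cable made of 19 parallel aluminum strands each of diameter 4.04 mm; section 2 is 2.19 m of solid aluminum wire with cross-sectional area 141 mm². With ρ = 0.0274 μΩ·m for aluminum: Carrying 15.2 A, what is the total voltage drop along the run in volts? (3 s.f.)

ρ = 0.0274 μΩ·m = 2.74×10^-8 Ω·m
Section 1: A_strand = π(2.0200e-03)² = 1.282e-05 m²; R₁ = ρL/(N·A_s) = (2.74×10^-8)(3.59)/(19×1.282e-05) = 4.039×10^-4 Ω
Section 2: A = 141 mm² = 1.410e-04 m²
R₂ = (2.74×10^-8)(2.19)/(1.410e-04) = 4.256×10^-4 Ω
R = R₁ + R₂ = 8.294×10^-4 Ω
V = IR = 15.2 × 8.294×10^-4 = 0.0126 V

0.0126 V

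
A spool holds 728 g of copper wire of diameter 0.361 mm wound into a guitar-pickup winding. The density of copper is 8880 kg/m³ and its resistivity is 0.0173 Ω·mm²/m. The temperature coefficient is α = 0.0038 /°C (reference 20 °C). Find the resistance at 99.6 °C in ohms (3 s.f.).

ρ = 0.0173 Ω·mm²/m = 1.73×10^-8 Ω·m
A = π(d/2)² = π(1.8050e-04 m)² = 1.0235e-07 m²
L = m/(density·A) = 0.728/(8880×1.0235e-07) = 801 m
R = ρL/A = (1.73×10^-8)(801)/(1.0235e-07) = 135.4 Ω
R(99.6 °C) = 135.4 × (1 + 0.0038×79.6) = 176 Ω

176 Ω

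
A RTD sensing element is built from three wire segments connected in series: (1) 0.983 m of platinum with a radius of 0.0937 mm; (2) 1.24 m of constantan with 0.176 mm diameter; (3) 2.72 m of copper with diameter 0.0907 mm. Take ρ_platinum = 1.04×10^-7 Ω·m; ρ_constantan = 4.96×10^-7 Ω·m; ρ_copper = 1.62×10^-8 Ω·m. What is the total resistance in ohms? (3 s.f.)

Seg 1: A = πr² = π(9.3700e-05 m)² = 2.758e-08 m²
R_1 = (1.04×10^-7)(0.983)/(2.758e-08) = 3.706 Ω
Seg 2: A = π(d/2)² = π(8.8000e-05 m)² = 2.433e-08 m²
R_2 = (4.96×10^-7)(1.24)/(2.433e-08) = 25.28 Ω
Seg 3: A = π(d/2)² = π(4.5350e-05 m)² = 6.461e-09 m²
R_3 = (1.62×10^-8)(2.72)/(6.461e-09) = 6.82 Ω
R_total = R_1 + R_2 + R_3 = 35.8 Ω

35.8 Ω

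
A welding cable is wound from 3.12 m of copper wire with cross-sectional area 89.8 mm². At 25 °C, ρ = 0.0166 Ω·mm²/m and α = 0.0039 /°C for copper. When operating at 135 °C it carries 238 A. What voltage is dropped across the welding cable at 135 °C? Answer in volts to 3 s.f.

ρ = 0.0166 Ω·mm²/m = 1.66×10^-8 Ω·m
A = 89.8 mm² = 8.980e-05 m²
R₍25₎ = ρL/A = (1.66×10^-8)(3.12)/(8.980e-05) = 5.767×10^-4 Ω
R₍135₎ = R₍25₎(1 + αΔT) = 5.767×10^-4 × (1 + 0.0039×110) = 8.242×10^-4 Ω
V = IR = 238 × 8.242×10^-4 = 0.196 V

0.196 V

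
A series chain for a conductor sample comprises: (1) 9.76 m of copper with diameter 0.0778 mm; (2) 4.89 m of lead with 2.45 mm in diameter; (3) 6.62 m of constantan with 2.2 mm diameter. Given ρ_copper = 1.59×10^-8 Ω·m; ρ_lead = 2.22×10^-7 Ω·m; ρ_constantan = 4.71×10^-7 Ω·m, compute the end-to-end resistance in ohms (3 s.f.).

Seg 1: A = π(d/2)² = π(3.8900e-05 m)² = 4.754e-09 m²
R_1 = (1.59×10^-8)(9.76)/(4.754e-09) = 32.64 Ω
Seg 2: A = π(d/2)² = π(1.2250e-03 m)² = 4.714e-06 m²
R_2 = (2.22×10^-7)(4.89)/(4.714e-06) = 0.2303 Ω
Seg 3: A = π(d/2)² = π(1.1000e-03 m)² = 3.801e-06 m²
R_3 = (4.71×10^-7)(6.62)/(3.801e-06) = 0.8202 Ω
R_total = R_1 + R_2 + R_3 = 33.7 Ω

33.7 Ω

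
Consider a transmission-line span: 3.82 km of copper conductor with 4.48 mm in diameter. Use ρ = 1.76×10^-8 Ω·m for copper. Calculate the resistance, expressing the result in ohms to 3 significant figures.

4.27 Ω

A = π(d/2)² = π(2.2400e-03 m)² = 1.576e-05 m²
R = ρL/A = (1.76×10^-8)(3820 m)/(1.576e-05 m²) = 4.27 Ω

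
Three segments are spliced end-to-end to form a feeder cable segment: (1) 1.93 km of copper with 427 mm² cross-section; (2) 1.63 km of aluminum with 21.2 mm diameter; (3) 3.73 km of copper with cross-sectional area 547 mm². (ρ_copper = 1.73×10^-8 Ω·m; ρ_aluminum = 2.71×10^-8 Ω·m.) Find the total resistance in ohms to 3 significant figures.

Seg 1: A = 427 mm² = 4.270e-04 m²
R_1 = (1.73×10^-8)(1930)/(4.270e-04) = 0.07819 Ω
Seg 2: A = π(d/2)² = π(1.0600e-02 m)² = 3.530e-04 m²
R_2 = (2.71×10^-8)(1630)/(3.530e-04) = 0.1251 Ω
Seg 3: A = 547 mm² = 5.470e-04 m²
R_3 = (1.73×10^-8)(3730)/(5.470e-04) = 0.118 Ω
R_total = R_1 + R_2 + R_3 = 0.321 Ω

0.321 Ω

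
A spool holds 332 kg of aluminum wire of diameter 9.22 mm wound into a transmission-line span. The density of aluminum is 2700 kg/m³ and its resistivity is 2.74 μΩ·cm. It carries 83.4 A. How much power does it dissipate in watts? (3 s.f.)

ρ = 2.74 μΩ·cm = 2.74×10^-8 Ω·m
A = π(d/2)² = π(4.6100e-03 m)² = 6.6765e-05 m²
L = m/(density·A) = 332/(2700×6.6765e-05) = 1842 m
R = ρL/A = (2.74×10^-8)(1842)/(6.6765e-05) = 0.7558 Ω
P = I²R = (83.4)² × 0.7558 = 5260 W

5260 W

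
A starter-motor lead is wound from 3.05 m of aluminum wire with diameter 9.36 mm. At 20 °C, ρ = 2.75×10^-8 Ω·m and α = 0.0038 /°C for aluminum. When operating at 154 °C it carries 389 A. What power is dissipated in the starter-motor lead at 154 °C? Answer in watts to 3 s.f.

278 W

A = π(d/2)² = π(4.6800e-03 m)² = 6.881e-05 m²
R₍20₎ = ρL/A = (2.75×10^-8)(3.05)/(6.881e-05) = 0.001219 Ω
R₍154₎ = R₍20₎(1 + αΔT) = 0.001219 × (1 + 0.0038×134) = 0.00184 Ω
P = I²R = (389)² × 0.00184 = 278 W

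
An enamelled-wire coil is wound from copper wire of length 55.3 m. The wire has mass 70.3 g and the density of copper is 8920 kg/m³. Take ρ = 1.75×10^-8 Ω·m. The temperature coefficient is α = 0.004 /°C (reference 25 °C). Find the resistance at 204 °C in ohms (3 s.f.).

11.7 Ω

A = m/(density·L) = 0.0703/(8920×55.3) = 1.4252e-07 m²
R = ρL/A = (1.75×10^-8)(55.3)/(1.4252e-07) = 6.79 Ω
R(204 °C) = 6.79 × (1 + 0.004×179) = 11.7 Ω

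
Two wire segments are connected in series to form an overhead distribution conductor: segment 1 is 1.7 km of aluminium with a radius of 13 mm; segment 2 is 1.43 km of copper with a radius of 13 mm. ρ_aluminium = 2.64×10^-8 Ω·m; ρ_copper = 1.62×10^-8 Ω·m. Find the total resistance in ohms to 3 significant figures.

Segment 1: A = πr² = π(1.3000e-02 m)² = 5.309e-04 m²
R₁ = ρL/A = (2.64×10^-8)(1700)/(5.309e-04) = 0.08453 Ω
R₂ = (1.62×10^-8)(1430)/(5.309e-04) = 0.04363 Ω
R = R₁ + R₂ = 0.128 Ω

0.128 Ω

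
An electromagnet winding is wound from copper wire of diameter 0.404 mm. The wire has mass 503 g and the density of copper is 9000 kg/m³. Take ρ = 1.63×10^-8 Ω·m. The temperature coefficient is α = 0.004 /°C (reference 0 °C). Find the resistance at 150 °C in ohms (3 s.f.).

88.7 Ω

A = π(d/2)² = π(2.0200e-04 m)² = 1.2819e-07 m²
L = m/(density·A) = 0.503/(9000×1.2819e-07) = 436 m
R = ρL/A = (1.63×10^-8)(436)/(1.2819e-07) = 55.44 Ω
R(150 °C) = 55.44 × (1 + 0.004×150) = 88.7 Ω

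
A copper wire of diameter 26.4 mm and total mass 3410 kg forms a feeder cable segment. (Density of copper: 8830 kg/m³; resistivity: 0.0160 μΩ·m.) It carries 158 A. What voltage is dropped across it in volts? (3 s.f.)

ρ = 0.0160 μΩ·m = 1.60×10^-8 Ω·m
A = π(d/2)² = π(1.3200e-02 m)² = 5.4739e-04 m²
L = m/(density·A) = 3410/(8830×5.4739e-04) = 705.5 m
R = ρL/A = (1.60×10^-8)(705.5)/(5.4739e-04) = 0.02062 Ω
V = IR = 158 × 0.02062 = 3.26 V

3.26 V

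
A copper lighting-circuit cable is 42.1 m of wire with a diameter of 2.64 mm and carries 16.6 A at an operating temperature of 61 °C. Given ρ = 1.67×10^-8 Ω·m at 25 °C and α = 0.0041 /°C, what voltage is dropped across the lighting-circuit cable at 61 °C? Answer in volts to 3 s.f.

A = π(d/2)² = π(1.3200e-03 m)² = 5.474e-06 m²
R₍25₎ = ρL/A = (1.67×10^-8)(42.1)/(5.474e-06) = 0.1284 Ω
R₍61₎ = R₍25₎(1 + αΔT) = 0.1284 × (1 + 0.0041×36) = 0.1474 Ω
V = IR = 16.6 × 0.1474 = 2.45 V

2.45 V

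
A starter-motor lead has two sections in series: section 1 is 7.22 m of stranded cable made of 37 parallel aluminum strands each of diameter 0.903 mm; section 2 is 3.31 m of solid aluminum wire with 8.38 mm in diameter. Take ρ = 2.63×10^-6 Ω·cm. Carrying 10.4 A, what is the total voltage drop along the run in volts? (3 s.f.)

ρ = 2.63×10^-6 Ω·cm = 2.63×10^-8 Ω·m
Section 1: A_strand = π(4.5150e-04)² = 6.404e-07 m²; R₁ = ρL/(N·A_s) = (2.63×10^-8)(7.22)/(37×6.404e-07) = 0.008014 Ω
Section 2: A = π(d/2)² = π(4.1900e-03 m)² = 5.515e-05 m²
R₂ = (2.63×10^-8)(3.31)/(5.515e-05) = 0.001578 Ω
R = R₁ + R₂ = 0.009592 Ω
V = IR = 10.4 × 0.009592 = 0.0998 V

0.0998 V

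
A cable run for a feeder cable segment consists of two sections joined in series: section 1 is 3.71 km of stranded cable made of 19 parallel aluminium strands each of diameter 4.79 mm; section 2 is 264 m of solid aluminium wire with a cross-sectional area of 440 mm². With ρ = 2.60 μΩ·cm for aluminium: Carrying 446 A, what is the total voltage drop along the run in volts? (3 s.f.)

ρ = 2.60 μΩ·cm = 2.60×10^-8 Ω·m
Section 1: A_strand = π(2.3950e-03)² = 1.802e-05 m²; R₁ = ρL/(N·A_s) = (2.60×10^-8)(3710)/(19×1.802e-05) = 0.2817 Ω
Section 2: A = 440 mm² = 4.400e-04 m²
R₂ = (2.60×10^-8)(264)/(4.400e-04) = 0.0156 Ω
R = R₁ + R₂ = 0.2973 Ω
V = IR = 446 × 0.2973 = 133 V

133 V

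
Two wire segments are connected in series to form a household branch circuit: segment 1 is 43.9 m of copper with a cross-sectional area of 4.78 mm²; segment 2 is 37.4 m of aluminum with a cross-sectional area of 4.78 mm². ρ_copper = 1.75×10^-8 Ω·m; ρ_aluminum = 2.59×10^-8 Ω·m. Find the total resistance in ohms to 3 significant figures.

Segment 1: A = 4.78 mm² = 4.780e-06 m²
R₁ = ρL/A = (1.75×10^-8)(43.9)/(4.780e-06) = 0.1607 Ω
R₂ = (2.59×10^-8)(37.4)/(4.780e-06) = 0.2026 Ω
R = R₁ + R₂ = 0.363 Ω

0.363 Ω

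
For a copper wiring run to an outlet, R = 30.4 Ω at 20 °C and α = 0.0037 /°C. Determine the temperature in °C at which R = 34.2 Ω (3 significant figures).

R = R₀(1 + α(T − T₀)) ⇒ T = T₀ + (R/R₀ − 1)/α
T = 20 + (34.2/30.4 − 1)/0.0037 = 20 + (0.125)/0.0037 = 53.8 °C

53.8 °C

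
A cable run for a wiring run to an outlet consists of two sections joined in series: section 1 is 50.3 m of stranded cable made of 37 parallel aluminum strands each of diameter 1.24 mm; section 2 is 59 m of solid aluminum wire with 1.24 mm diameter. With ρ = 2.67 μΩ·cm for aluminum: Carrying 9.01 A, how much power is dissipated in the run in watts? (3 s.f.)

ρ = 2.67 μΩ·cm = 2.67×10^-8 Ω·m
Section 1: A_strand = π(6.2000e-04)² = 1.208e-06 m²; R₁ = ρL/(N·A_s) = (2.67×10^-8)(50.3)/(37×1.208e-06) = 0.03006 Ω
Section 2: A = π(d/2)² = π(6.2000e-04 m)² = 1.208e-06 m²
R₂ = (2.67×10^-8)(59)/(1.208e-06) = 1.304 Ω
R = R₁ + R₂ = 1.335 Ω
P = I²R = (9.01)² × 1.335 = 108 W

108 W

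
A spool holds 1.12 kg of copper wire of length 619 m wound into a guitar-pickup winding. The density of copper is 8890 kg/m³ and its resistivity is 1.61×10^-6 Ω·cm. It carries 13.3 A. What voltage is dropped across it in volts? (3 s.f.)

651 V

ρ = 1.61×10^-6 Ω·cm = 1.61×10^-8 Ω·m
A = m/(density·L) = 1.12/(8890×619) = 2.0353e-07 m²
R = ρL/A = (1.61×10^-8)(619)/(2.0353e-07) = 48.97 Ω
V = IR = 13.3 × 48.97 = 651 V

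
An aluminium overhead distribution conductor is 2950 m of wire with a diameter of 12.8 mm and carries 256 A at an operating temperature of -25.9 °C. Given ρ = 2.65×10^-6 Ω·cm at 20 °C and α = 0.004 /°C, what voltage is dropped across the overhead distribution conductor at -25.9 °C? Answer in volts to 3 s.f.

127 V

ρ = 2.65×10^-6 Ω·cm = 2.65×10^-8 Ω·m
A = π(d/2)² = π(6.4000e-03 m)² = 1.287e-04 m²
R₍20₎ = ρL/A = (2.65×10^-8)(2950)/(1.287e-04) = 0.6075 Ω
R₍-25.9₎ = R₍20₎(1 + αΔT) = 0.6075 × (1 + 0.004×-45.9) = 0.496 Ω
V = IR = 256 × 0.496 = 127 V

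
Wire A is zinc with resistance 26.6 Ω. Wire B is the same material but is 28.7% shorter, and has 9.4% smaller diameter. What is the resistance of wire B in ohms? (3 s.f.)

23.1 Ω

R ∝ L/d², so R_B/R_A = (1 − 28.7/100) × (1 − 9.4/100)⁻²
= 0.713 × 1.218 = 0.8686
R_B = 0.8686 × 26.6 = 23.1 Ω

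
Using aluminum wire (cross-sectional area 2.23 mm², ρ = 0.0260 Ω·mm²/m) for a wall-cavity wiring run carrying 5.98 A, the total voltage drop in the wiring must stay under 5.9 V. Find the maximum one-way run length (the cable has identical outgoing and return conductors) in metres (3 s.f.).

42.3 m

ρ = 0.0260 Ω·mm²/m = 2.60×10^-8 Ω·m
A = 2.23 mm² = 2.230e-06 m²
L_max = V_max·A/(2·ρI) = (5.9)(2.230e-06)/(2×2.60×10^-8×5.98) = 42.3 m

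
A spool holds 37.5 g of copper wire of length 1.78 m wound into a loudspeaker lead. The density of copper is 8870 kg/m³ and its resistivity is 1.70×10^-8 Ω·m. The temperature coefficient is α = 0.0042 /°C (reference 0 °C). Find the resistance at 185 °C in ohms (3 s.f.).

0.0226 Ω

A = m/(density·L) = 0.0375/(8870×1.78) = 2.3751e-06 m²
R = ρL/A = (1.70×10^-8)(1.78)/(2.3751e-06) = 0.01274 Ω
R(185 °C) = 0.01274 × (1 + 0.0042×185) = 0.0226 Ω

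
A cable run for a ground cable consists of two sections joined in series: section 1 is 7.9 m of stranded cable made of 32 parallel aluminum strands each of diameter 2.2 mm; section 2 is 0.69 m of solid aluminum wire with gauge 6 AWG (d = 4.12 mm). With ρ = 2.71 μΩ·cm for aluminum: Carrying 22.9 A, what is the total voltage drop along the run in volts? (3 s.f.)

0.0724 V

ρ = 2.71 μΩ·cm = 2.71×10^-8 Ω·m
Section 1: A_strand = π(1.1000e-03)² = 3.801e-06 m²; R₁ = ρL/(N·A_s) = (2.71×10^-8)(7.9)/(32×3.801e-06) = 0.00176 Ω
Section 2: A = π(4.12/2 mm)² = π(2.0600e-03 m)² = 1.333e-05 m²
R₂ = (2.71×10^-8)(0.69)/(1.333e-05) = 0.001403 Ω
R = R₁ + R₂ = 0.003163 Ω
V = IR = 22.9 × 0.003163 = 0.0724 V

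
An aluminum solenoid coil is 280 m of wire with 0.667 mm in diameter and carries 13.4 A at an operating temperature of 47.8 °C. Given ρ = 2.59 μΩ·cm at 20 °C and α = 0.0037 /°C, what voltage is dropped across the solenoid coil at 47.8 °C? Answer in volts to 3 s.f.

ρ = 2.59 μΩ·cm = 2.59×10^-8 Ω·m
A = π(d/2)² = π(3.3350e-04 m)² = 3.494e-07 m²
R₍20₎ = ρL/A = (2.59×10^-8)(280)/(3.494e-07) = 20.75 Ω
R₍47.8₎ = R₍20₎(1 + αΔT) = 20.75 × (1 + 0.0037×27.8) = 22.89 Ω
V = IR = 13.4 × 22.89 = 307 V

307 V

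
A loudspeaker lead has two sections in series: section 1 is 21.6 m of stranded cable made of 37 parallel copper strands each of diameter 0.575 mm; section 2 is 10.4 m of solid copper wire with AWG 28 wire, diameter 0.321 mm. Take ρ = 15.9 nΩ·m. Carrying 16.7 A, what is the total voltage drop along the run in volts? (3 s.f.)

34.7 V

ρ = 15.9 nΩ·m = 1.59×10^-8 Ω·m
Section 1: A_strand = π(2.8750e-04)² = 2.597e-07 m²; R₁ = ρL/(N·A_s) = (1.59×10^-8)(21.6)/(37×2.597e-07) = 0.03575 Ω
Section 2: A = π(0.321/2 mm)² = π(1.6050e-04 m)² = 8.093e-08 m²
R₂ = (1.59×10^-8)(10.4)/(8.093e-08) = 2.043 Ω
R = R₁ + R₂ = 2.079 Ω
V = IR = 16.7 × 2.079 = 34.7 V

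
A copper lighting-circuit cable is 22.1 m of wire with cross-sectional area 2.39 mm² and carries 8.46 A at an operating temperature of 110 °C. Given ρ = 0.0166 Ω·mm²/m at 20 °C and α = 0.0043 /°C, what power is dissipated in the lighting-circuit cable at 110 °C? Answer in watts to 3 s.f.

ρ = 0.0166 Ω·mm²/m = 1.66×10^-8 Ω·m
A = 2.39 mm² = 2.390e-06 m²
R₍20₎ = ρL/A = (1.66×10^-8)(22.1)/(2.390e-06) = 0.1535 Ω
R₍110₎ = R₍20₎(1 + αΔT) = 0.1535 × (1 + 0.0043×90) = 0.2129 Ω
P = I²R = (8.46)² × 0.2129 = 15.2 W

15.2 W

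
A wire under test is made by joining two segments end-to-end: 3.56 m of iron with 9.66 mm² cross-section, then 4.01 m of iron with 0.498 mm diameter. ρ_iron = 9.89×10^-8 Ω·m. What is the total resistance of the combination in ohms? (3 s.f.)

Segment 1: A = 9.66 mm² = 9.660e-06 m²
R₁ = ρL/A = (9.89×10^-8)(3.56)/(9.660e-06) = 0.03645 Ω
Segment 2: A = π(d/2)² = π(2.4900e-04 m)² = 1.948e-07 m²
R₂ = (9.89×10^-8)(4.01)/(1.948e-07) = 2.036 Ω
R = R₁ + R₂ = 2.07 Ω

2.07 Ω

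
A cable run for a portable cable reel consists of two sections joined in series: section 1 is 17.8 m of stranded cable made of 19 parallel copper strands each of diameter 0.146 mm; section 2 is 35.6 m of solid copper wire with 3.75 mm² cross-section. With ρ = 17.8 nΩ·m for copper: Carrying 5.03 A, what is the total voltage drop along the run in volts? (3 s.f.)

5.86 V

ρ = 17.8 nΩ·m = 1.78×10^-8 Ω·m
Section 1: A_strand = π(7.3000e-05)² = 1.674e-08 m²; R₁ = ρL/(N·A_s) = (1.78×10^-8)(17.8)/(19×1.674e-08) = 0.9961 Ω
Section 2: A = 3.75 mm² = 3.750e-06 m²
R₂ = (1.78×10^-8)(35.6)/(3.750e-06) = 0.169 Ω
R = R₁ + R₂ = 1.165 Ω
V = IR = 5.03 × 1.165 = 5.86 V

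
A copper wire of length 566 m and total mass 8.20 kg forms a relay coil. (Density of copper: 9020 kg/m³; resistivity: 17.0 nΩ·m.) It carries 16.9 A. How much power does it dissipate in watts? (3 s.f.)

ρ = 17.0 nΩ·m = 1.70×10^-8 Ω·m
A = m/(density·L) = 8.2/(9020×566) = 1.6062e-06 m²
R = ρL/A = (1.70×10^-8)(566)/(1.6062e-06) = 5.991 Ω
P = I²R = (16.9)² × 5.991 = 1710 W

1710 W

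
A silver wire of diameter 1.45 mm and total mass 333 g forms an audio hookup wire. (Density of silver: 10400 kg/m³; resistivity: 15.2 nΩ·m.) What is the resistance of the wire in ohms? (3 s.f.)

0.178 Ω

ρ = 15.2 nΩ·m = 1.52×10^-8 Ω·m
A = π(d/2)² = π(7.2500e-04 m)² = 1.6513e-06 m²
L = m/(density·A) = 0.333/(10400×1.6513e-06) = 19.39 m
R = ρL/A = (1.52×10^-8)(19.39)/(1.6513e-06) = 0.178 Ω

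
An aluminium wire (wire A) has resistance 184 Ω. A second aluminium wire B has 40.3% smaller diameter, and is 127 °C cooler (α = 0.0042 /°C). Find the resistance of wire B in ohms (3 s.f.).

R ∝ ρL/d² with ρ ∝ (1+αΔT), so R_B/R_A = (1 − 40.3/100)⁻² × (1 − 0.0042×127)
= 2.806 × 0.4666 = 1.309
R_B = 1.309 × 184 = 241 Ω

241 Ω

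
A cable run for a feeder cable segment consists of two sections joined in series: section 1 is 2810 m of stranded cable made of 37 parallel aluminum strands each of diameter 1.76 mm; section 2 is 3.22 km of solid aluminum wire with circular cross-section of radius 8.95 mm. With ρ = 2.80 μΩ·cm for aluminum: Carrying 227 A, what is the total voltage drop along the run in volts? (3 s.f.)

280 V

ρ = 2.80 μΩ·cm = 2.80×10^-8 Ω·m
Section 1: A_strand = π(8.8000e-04)² = 2.433e-06 m²; R₁ = ρL/(N·A_s) = (2.80×10^-8)(2810)/(37×2.433e-06) = 0.8741 Ω
Section 2: A = πr² = π(8.9500e-03 m)² = 2.516e-04 m²
R₂ = (2.80×10^-8)(3220)/(2.516e-04) = 0.3583 Ω
R = R₁ + R₂ = 1.232 Ω
V = IR = 227 × 1.232 = 280 V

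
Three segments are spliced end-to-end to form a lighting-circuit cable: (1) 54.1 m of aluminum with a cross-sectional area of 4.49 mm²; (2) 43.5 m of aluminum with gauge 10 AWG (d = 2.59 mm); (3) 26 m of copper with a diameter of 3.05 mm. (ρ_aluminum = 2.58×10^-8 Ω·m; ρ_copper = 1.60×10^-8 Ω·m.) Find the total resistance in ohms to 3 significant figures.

0.581 Ω

Seg 1: A = 4.49 mm² = 4.490e-06 m²
R_1 = (2.58×10^-8)(54.1)/(4.490e-06) = 0.3109 Ω
Seg 2: A = π(2.59/2 mm)² = π(1.2950e-03 m)² = 5.269e-06 m²
R_2 = (2.58×10^-8)(43.5)/(5.269e-06) = 0.213 Ω
Seg 3: A = π(d/2)² = π(1.5250e-03 m)² = 7.306e-06 m²
R_3 = (1.60×10^-8)(26)/(7.306e-06) = 0.05694 Ω
R_total = R_1 + R_2 + R_3 = 0.581 Ω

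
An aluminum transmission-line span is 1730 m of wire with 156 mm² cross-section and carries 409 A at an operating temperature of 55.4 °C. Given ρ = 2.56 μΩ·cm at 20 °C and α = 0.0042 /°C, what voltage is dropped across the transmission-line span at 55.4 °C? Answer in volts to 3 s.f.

133 V

ρ = 2.56 μΩ·cm = 2.56×10^-8 Ω·m
A = 156 mm² = 1.560e-04 m²
R₍20₎ = ρL/A = (2.56×10^-8)(1730)/(1.560e-04) = 0.2839 Ω
R₍55.4₎ = R₍20₎(1 + αΔT) = 0.2839 × (1 + 0.0042×35.4) = 0.3261 Ω
V = IR = 409 × 0.3261 = 133 V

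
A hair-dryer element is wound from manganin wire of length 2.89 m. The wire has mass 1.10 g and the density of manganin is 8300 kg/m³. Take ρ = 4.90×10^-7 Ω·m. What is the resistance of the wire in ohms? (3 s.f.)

A = m/(density·L) = 0.0011/(8300×2.89) = 4.5858e-08 m²
R = ρL/A = (4.90×10^-7)(2.89)/(4.5858e-08) = 30.9 Ω

30.9 Ω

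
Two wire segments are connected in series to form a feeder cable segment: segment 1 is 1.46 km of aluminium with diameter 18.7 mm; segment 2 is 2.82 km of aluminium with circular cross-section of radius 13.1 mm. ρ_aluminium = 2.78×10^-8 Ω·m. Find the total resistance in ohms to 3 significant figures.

0.293 Ω

Segment 1: A = π(d/2)² = π(9.3500e-03 m)² = 2.746e-04 m²
R₁ = ρL/A = (2.78×10^-8)(1460)/(2.746e-04) = 0.1478 Ω
Segment 2: A = πr² = π(1.3100e-02 m)² = 5.391e-04 m²
R₂ = (2.78×10^-8)(2820)/(5.391e-04) = 0.1454 Ω
R = R₁ + R₂ = 0.293 Ω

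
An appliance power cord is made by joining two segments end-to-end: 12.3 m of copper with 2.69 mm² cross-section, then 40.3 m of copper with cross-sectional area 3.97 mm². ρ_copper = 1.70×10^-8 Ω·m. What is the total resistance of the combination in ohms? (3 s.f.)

Segment 1: A = 2.69 mm² = 2.690e-06 m²
R₁ = ρL/A = (1.70×10^-8)(12.3)/(2.690e-06) = 0.07773 Ω
Segment 2: A = 3.97 mm² = 3.970e-06 m²
R₂ = (1.70×10^-8)(40.3)/(3.970e-06) = 0.1726 Ω
R = R₁ + R₂ = 0.250 Ω

0.250 Ω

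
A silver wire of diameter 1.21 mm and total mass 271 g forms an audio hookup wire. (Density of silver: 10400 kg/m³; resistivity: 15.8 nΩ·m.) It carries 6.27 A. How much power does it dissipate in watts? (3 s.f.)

ρ = 15.8 nΩ·m = 1.58×10^-8 Ω·m
A = π(d/2)² = π(6.0500e-04 m)² = 1.1499e-06 m²
L = m/(density·A) = 0.271/(10400×1.1499e-06) = 22.66 m
R = ρL/A = (1.58×10^-8)(22.66)/(1.1499e-06) = 0.3114 Ω
P = I²R = (6.27)² × 0.3114 = 12.2 W

12.2 W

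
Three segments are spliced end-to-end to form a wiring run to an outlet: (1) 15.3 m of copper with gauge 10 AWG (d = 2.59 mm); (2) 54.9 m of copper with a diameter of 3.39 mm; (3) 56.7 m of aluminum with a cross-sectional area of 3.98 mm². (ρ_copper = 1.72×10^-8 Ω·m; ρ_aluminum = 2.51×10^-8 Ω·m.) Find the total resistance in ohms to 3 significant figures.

Seg 1: A = π(2.59/2 mm)² = π(1.2950e-03 m)² = 5.269e-06 m²
R_1 = (1.72×10^-8)(15.3)/(5.269e-06) = 0.04995 Ω
Seg 2: A = π(d/2)² = π(1.6950e-03 m)² = 9.026e-06 m²
R_2 = (1.72×10^-8)(54.9)/(9.026e-06) = 0.1046 Ω
Seg 3: A = 3.98 mm² = 3.980e-06 m²
R_3 = (2.51×10^-8)(56.7)/(3.980e-06) = 0.3576 Ω
R_total = R_1 + R_2 + R_3 = 0.512 Ω

0.512 Ω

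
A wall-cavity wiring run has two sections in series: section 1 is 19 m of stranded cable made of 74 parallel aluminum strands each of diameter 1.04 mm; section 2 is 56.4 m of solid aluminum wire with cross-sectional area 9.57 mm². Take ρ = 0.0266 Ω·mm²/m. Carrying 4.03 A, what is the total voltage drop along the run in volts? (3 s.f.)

0.664 V

ρ = 0.0266 Ω·mm²/m = 2.66×10^-8 Ω·m
Section 1: A_strand = π(5.2000e-04)² = 8.495e-07 m²; R₁ = ρL/(N·A_s) = (2.66×10^-8)(19)/(74×8.495e-07) = 0.00804 Ω
Section 2: A = 9.57 mm² = 9.570e-06 m²
R₂ = (2.66×10^-8)(56.4)/(9.570e-06) = 0.1568 Ω
R = R₁ + R₂ = 0.1648 Ω
V = IR = 4.03 × 0.1648 = 0.664 V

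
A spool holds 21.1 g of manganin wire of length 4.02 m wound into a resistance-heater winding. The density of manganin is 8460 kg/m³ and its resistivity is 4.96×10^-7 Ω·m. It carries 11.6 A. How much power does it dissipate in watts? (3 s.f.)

432 W

A = m/(density·L) = 0.0211/(8460×4.02) = 6.2042e-07 m²
R = ρL/A = (4.96×10^-7)(4.02)/(6.2042e-07) = 3.214 Ω
P = I²R = (11.6)² × 3.214 = 432 W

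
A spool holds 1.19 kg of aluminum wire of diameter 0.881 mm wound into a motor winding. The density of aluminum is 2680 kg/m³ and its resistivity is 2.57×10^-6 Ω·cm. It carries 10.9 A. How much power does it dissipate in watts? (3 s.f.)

3650 W

ρ = 2.57×10^-6 Ω·cm = 2.57×10^-8 Ω·m
A = π(d/2)² = π(4.4050e-04 m)² = 6.0960e-07 m²
L = m/(density·A) = 1.19/(2680×6.0960e-07) = 728.4 m
R = ρL/A = (2.57×10^-8)(728.4)/(6.0960e-07) = 30.71 Ω
P = I²R = (10.9)² × 30.71 = 3650 W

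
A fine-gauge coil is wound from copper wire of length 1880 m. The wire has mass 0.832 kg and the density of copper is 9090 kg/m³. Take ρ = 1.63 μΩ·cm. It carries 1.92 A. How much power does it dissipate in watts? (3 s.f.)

ρ = 1.63 μΩ·cm = 1.63×10^-8 Ω·m
A = m/(density·L) = 0.832/(9090×1880) = 4.8686e-08 m²
R = ρL/A = (1.63×10^-8)(1880)/(4.8686e-08) = 629.4 Ω
P = I²R = (1.92)² × 629.4 = 2320 W

2320 W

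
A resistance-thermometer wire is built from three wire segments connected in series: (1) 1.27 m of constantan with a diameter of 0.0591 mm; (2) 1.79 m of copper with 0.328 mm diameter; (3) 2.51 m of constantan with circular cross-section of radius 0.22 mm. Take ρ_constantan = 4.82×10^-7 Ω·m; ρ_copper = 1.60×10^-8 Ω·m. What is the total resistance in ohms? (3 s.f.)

Seg 1: A = π(d/2)² = π(2.9550e-05 m)² = 2.743e-09 m²
R_1 = (4.82×10^-7)(1.27)/(2.743e-09) = 223.1 Ω
Seg 2: A = π(d/2)² = π(1.6400e-04 m)² = 8.450e-08 m²
R_2 = (1.60×10^-8)(1.79)/(8.450e-08) = 0.3389 Ω
Seg 3: A = πr² = π(2.2000e-04 m)² = 1.521e-07 m²
R_3 = (4.82×10^-7)(2.51)/(1.521e-07) = 7.957 Ω
R_total = R_1 + R_2 + R_3 = 231 Ω

231 Ω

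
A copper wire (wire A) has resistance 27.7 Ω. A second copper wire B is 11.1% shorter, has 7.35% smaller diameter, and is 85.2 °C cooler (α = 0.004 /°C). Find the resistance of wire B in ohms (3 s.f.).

R ∝ ρL/d² with ρ ∝ (1+αΔT), so R_B/R_A = (1 − 11.1/100) × (1 − 7.35/100)⁻² × (1 − 0.004×85.2)
= 0.889 × 1.165 × 0.6592 = 0.6827
R_B = 0.6827 × 27.7 = 18.9 Ω

18.9 Ω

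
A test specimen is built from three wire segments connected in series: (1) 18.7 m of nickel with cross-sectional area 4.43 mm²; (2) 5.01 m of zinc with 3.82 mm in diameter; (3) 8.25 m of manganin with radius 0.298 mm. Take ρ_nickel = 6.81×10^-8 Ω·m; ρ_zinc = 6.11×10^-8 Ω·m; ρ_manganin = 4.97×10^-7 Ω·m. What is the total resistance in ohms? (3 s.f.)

Seg 1: A = 4.43 mm² = 4.430e-06 m²
R_1 = (6.81×10^-8)(18.7)/(4.430e-06) = 0.2875 Ω
Seg 2: A = π(d/2)² = π(1.9100e-03 m)² = 1.146e-05 m²
R_2 = (6.11×10^-8)(5.01)/(1.146e-05) = 0.02671 Ω
Seg 3: A = πr² = π(2.9800e-04 m)² = 2.790e-07 m²
R_3 = (4.97×10^-7)(8.25)/(2.790e-07) = 14.7 Ω
R_total = R_1 + R_2 + R_3 = 15.0 Ω

15.0 Ω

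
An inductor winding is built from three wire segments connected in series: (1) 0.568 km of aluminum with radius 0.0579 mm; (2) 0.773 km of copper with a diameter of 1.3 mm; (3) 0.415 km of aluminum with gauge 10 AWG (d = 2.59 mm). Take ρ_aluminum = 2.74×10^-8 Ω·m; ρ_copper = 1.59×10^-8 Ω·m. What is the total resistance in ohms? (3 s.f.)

1490 Ω

Seg 1: A = πr² = π(5.7900e-05 m)² = 1.053e-08 m²
R_1 = (2.74×10^-8)(568)/(1.053e-08) = 1478 Ω
Seg 2: A = π(d/2)² = π(6.5000e-04 m)² = 1.327e-06 m²
R_2 = (1.59×10^-8)(773)/(1.327e-06) = 9.26 Ω
Seg 3: A = π(2.59/2 mm)² = π(1.2950e-03 m)² = 5.269e-06 m²
R_3 = (2.74×10^-8)(415)/(5.269e-06) = 2.158 Ω
R_total = R_1 + R_2 + R_3 = 1490 Ω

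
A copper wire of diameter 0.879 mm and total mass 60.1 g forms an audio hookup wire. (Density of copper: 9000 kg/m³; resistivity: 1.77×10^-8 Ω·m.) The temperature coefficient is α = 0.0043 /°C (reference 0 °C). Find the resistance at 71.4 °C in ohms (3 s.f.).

0.420 Ω

A = π(d/2)² = π(4.3950e-04 m)² = 6.0683e-07 m²
L = m/(density·A) = 0.0601/(9000×6.0683e-07) = 11 m
R = ρL/A = (1.77×10^-8)(11)/(6.0683e-07) = 0.321 Ω
R(71.4 °C) = 0.321 × (1 + 0.0043×71.4) = 0.420 Ω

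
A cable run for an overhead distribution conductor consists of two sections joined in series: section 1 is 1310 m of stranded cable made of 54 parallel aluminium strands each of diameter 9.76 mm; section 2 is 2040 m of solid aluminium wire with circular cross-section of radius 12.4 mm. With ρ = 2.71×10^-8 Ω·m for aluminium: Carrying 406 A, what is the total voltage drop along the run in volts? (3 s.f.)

Section 1: A_strand = π(4.8800e-03)² = 7.482e-05 m²; R₁ = ρL/(N·A_s) = (2.71×10^-8)(1310)/(54×7.482e-05) = 0.008787 Ω
Section 2: A = πr² = π(1.2400e-02 m)² = 4.831e-04 m²
R₂ = (2.71×10^-8)(2040)/(4.831e-04) = 0.1144 Ω
R = R₁ + R₂ = 0.1232 Ω
V = IR = 406 × 0.1232 = 50.0 V

50.0 V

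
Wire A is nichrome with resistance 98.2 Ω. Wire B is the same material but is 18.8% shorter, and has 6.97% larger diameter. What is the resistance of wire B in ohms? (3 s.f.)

R ∝ L/d², so R_B/R_A = (1 − 18.8/100) × (1 + 6.97/100)⁻²
= 0.812 × 0.8739 = 0.7096
R_B = 0.7096 × 98.2 = 69.7 Ω

69.7 Ω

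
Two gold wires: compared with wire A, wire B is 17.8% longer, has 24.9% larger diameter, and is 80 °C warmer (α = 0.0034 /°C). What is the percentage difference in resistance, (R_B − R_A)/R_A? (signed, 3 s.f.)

-3.95%

R ∝ ρL/d² with ρ ∝ (1+αΔT), so R_B/R_A = (1 + 17.8/100) × (1 + 24.9/100)⁻² × (1 + 0.0034×80)
= 1.178 × 0.641 × 1.272 = 0.9605
(R_B − R_A)/R_A = 0.9605 − 1 = -3.95%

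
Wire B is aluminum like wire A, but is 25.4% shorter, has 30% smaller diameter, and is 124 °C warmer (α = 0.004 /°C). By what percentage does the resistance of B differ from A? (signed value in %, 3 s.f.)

R ∝ ρL/d² with ρ ∝ (1+αΔT), so R_B/R_A = (1 − 25.4/100) × (1 − 30/100)⁻² × (1 + 0.004×124)
= 0.746 × 2.041 × 1.496 = 2.278
(R_B − R_A)/R_A = 2.278 − 1 = 128%

128%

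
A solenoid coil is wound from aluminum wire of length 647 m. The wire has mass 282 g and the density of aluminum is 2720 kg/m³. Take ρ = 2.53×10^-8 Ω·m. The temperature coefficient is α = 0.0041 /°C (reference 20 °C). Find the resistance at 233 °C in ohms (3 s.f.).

A = m/(density·L) = 0.282/(2720×647) = 1.6024e-07 m²
R = ρL/A = (2.53×10^-8)(647)/(1.6024e-07) = 102.2 Ω
R(233 °C) = 102.2 × (1 + 0.0041×213) = 191 Ω

191 Ω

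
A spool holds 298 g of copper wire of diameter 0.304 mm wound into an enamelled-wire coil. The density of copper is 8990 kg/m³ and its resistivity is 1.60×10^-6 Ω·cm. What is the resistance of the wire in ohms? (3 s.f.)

101 Ω

ρ = 1.60×10^-6 Ω·cm = 1.60×10^-8 Ω·m
A = π(d/2)² = π(1.5200e-04 m)² = 7.2583e-08 m²
L = m/(density·A) = 0.298/(8990×7.2583e-08) = 456.7 m
R = ρL/A = (1.60×10^-8)(456.7)/(7.2583e-08) = 101 Ω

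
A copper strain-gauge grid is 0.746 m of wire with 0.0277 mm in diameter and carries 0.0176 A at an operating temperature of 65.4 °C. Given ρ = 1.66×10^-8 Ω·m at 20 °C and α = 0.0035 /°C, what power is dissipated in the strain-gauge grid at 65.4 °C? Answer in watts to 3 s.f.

A = π(d/2)² = π(1.3850e-05 m)² = 6.026e-10 m²
R₍20₎ = ρL/A = (1.66×10^-8)(0.746)/(6.026e-10) = 20.55 Ω
R₍65.4₎ = R₍20₎(1 + αΔT) = 20.55 × (1 + 0.0035×45.4) = 23.81 Ω
P = I²R = (0.0176)² × 23.81 = 0.00738 W

0.00738 W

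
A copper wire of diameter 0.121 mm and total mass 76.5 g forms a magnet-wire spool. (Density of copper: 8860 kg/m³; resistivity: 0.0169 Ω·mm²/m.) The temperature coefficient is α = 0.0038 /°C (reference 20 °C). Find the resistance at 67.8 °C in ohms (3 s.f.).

ρ = 0.0169 Ω·mm²/m = 1.69×10^-8 Ω·m
A = π(d/2)² = π(6.0500e-05 m)² = 1.1499e-08 m²
L = m/(density·A) = 0.0765/(8860×1.1499e-08) = 750.9 m
R = ρL/A = (1.69×10^-8)(750.9)/(1.1499e-08) = 1104 Ω
R(67.8 °C) = 1104 × (1 + 0.0038×47.8) = 1300 Ω

1300 Ω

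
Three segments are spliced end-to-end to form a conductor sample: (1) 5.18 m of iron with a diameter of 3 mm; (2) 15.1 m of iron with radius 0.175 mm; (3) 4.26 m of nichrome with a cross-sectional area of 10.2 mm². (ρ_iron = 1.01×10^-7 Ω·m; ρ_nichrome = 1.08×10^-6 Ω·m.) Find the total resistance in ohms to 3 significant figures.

Seg 1: A = π(d/2)² = π(1.5000e-03 m)² = 7.069e-06 m²
R_1 = (1.01×10^-7)(5.18)/(7.069e-06) = 0.07401 Ω
Seg 2: A = πr² = π(1.7500e-04 m)² = 9.621e-08 m²
R_2 = (1.01×10^-7)(15.1)/(9.621e-08) = 15.85 Ω
Seg 3: A = 10.2 mm² = 1.020e-05 m²
R_3 = (1.08×10^-6)(4.26)/(1.020e-05) = 0.4511 Ω
R_total = R_1 + R_2 + R_3 = 16.4 Ω

16.4 Ω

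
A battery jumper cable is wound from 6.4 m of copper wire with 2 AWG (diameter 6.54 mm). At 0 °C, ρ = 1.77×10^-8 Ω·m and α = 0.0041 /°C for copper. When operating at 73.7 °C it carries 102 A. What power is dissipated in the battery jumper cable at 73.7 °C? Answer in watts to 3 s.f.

45.7 W

A = π(6.54/2 mm)² = π(3.2700e-03 m)² = 3.359e-05 m²
R₍0₎ = ρL/A = (1.77×10^-8)(6.4)/(3.359e-05) = 0.003372 Ω
R₍73.7₎ = R₍0₎(1 + αΔT) = 0.003372 × (1 + 0.0041×73.7) = 0.004391 Ω
P = I²R = (102)² × 0.004391 = 45.7 W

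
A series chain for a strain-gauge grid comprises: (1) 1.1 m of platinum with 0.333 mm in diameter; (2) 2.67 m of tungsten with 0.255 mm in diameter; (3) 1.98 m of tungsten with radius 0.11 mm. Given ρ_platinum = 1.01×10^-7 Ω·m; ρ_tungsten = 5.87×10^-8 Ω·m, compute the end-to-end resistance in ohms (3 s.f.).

Seg 1: A = π(d/2)² = π(1.6650e-04 m)² = 8.709e-08 m²
R_1 = (1.01×10^-7)(1.1)/(8.709e-08) = 1.276 Ω
Seg 2: A = π(d/2)² = π(1.2750e-04 m)² = 5.107e-08 m²
R_2 = (5.87×10^-8)(2.67)/(5.107e-08) = 3.069 Ω
Seg 3: A = πr² = π(1.1000e-04 m)² = 3.801e-08 m²
R_3 = (5.87×10^-8)(1.98)/(3.801e-08) = 3.058 Ω
R_total = R_1 + R_2 + R_3 = 7.40 Ω

7.40 Ω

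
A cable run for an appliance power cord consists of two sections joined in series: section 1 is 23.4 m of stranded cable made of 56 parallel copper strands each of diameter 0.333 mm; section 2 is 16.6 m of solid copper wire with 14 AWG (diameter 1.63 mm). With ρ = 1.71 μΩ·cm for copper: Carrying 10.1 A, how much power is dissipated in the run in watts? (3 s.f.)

ρ = 1.71 μΩ·cm = 1.71×10^-8 Ω·m
Section 1: A_strand = π(1.6650e-04)² = 8.709e-08 m²; R₁ = ρL/(N·A_s) = (1.71×10^-8)(23.4)/(56×8.709e-08) = 0.08204 Ω
Section 2: A = π(1.63/2 mm)² = π(8.1500e-04 m)² = 2.087e-06 m²
R₂ = (1.71×10^-8)(16.6)/(2.087e-06) = 0.136 Ω
R = R₁ + R₂ = 0.2181 Ω
P = I²R = (10.1)² × 0.2181 = 22.2 W

22.2 W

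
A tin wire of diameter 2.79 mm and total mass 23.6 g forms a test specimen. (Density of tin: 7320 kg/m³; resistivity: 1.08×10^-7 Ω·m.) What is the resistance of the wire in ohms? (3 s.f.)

A = π(d/2)² = π(1.3950e-03 m)² = 6.1136e-06 m²
L = m/(density·A) = 0.0236/(7320×6.1136e-06) = 0.5274 m
R = ρL/A = (1.08×10^-7)(0.5274)/(6.1136e-06) = 0.00932 Ω

0.00932 Ω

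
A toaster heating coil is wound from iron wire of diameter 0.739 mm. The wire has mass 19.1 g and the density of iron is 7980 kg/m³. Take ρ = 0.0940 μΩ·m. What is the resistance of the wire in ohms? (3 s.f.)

1.22 Ω

ρ = 0.0940 μΩ·m = 9.40×10^-8 Ω·m
A = π(d/2)² = π(3.6950e-04 m)² = 4.2892e-07 m²
L = m/(density·A) = 0.0191/(7980×4.2892e-07) = 5.58 m
R = ρL/A = (9.40×10^-8)(5.58)/(4.2892e-07) = 1.22 Ω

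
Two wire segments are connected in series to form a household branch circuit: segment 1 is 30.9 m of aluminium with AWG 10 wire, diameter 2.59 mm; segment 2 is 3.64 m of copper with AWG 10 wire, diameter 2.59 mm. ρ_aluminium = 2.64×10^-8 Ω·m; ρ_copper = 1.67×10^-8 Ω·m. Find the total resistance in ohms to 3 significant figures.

0.166 Ω

Segment 1: A = π(2.59/2 mm)² = π(1.2950e-03 m)² = 5.269e-06 m²
R₁ = ρL/A = (2.64×10^-8)(30.9)/(5.269e-06) = 0.1548 Ω
R₂ = (1.67×10^-8)(3.64)/(5.269e-06) = 0.01154 Ω
R = R₁ + R₂ = 0.166 Ω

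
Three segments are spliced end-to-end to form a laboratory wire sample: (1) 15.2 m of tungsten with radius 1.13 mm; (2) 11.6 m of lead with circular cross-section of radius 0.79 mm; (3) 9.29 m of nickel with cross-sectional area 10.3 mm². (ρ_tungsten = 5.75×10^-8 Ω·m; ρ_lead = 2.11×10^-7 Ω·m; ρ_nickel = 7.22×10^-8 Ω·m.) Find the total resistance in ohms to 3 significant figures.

Seg 1: A = πr² = π(1.1300e-03 m)² = 4.011e-06 m²
R_1 = (5.75×10^-8)(15.2)/(4.011e-06) = 0.2179 Ω
Seg 2: A = πr² = π(7.9000e-04 m)² = 1.961e-06 m²
R_2 = (2.11×10^-7)(11.6)/(1.961e-06) = 1.248 Ω
Seg 3: A = 10.3 mm² = 1.030e-05 m²
R_3 = (7.22×10^-8)(9.29)/(1.030e-05) = 0.06512 Ω
R_total = R_1 + R_2 + R_3 = 1.53 Ω

1.53 Ω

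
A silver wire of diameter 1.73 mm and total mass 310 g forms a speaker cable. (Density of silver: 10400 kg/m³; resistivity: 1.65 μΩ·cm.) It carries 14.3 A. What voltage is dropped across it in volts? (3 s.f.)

ρ = 1.65 μΩ·cm = 1.65×10^-8 Ω·m
A = π(d/2)² = π(8.6500e-04 m)² = 2.3506e-06 m²
L = m/(density·A) = 0.31/(10400×2.3506e-06) = 12.68 m
R = ρL/A = (1.65×10^-8)(12.68)/(2.3506e-06) = 0.08901 Ω
V = IR = 14.3 × 0.08901 = 1.27 V

1.27 V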